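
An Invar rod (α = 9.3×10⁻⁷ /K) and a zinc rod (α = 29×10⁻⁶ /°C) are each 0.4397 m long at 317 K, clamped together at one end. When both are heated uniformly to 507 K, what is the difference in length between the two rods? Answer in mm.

ΔT = 190 K
Invar: ΔL = 9.3×10⁻⁷ × 0.4397 m × 190 = 7.7695×10⁻⁵ m = 0.077695 mm
zinc: ΔL = 29×10⁻⁶ × 0.4397 m × 190 = 2.4227×10⁻³ m = 2.4227 mm
difference = 2.4227 − 0.077695 = 2.345005 mm

2.35 mm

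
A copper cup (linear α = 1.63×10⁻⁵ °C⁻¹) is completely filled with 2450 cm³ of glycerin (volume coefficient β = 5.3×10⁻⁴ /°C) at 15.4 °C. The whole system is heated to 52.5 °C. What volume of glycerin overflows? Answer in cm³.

43.7 cm³

The cup also expands: β_container ≈ 3α = 4.89×10⁻⁵ /K
Net overflow = V₀(β_liq − 3α_cont)ΔT
β − 3α = 5.30×10⁻⁴ − 4.89×10⁻⁵ = 4.811×10⁻⁴ /K; ΔT = 37.1 K
ΔV = 2450 × 4.811×10⁻⁴ × 37.1 = 43.7 cm³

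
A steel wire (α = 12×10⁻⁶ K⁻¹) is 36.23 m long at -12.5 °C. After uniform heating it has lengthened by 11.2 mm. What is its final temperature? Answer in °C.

ΔL = αL₀ΔT ⇒ ΔT = ΔL / (αL₀)
ΔT = 11.2×10⁻³ m / (12×10⁻⁶ × 36.23 m) = 25.761 K
T = -12.5 + 25.761 = 13.261 °C

T = 13.3 °C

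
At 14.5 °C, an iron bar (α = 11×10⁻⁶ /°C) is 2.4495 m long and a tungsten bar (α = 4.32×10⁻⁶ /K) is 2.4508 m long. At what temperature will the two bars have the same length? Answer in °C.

T = 93.98 °C

L₁(1 + α₁ΔT) = L₂(1 + α₂ΔT) ⇒ ΔT = (L₂ − L₁)/(α₁L₁ − α₂L₂)
L₂ − L₁ = 2.4508 − 2.4495 = 1.30×10⁻³ m
α₁L₁ − α₂L₂ = 11×10⁻⁶×2.4495 − 4.32×10⁻⁶×2.4508 = 1.6357044×10⁻⁵ m/K
ΔT = 1.30×10⁻³ / 1.6357044×10⁻⁵ = 79.4765 K
T = 14.5 + 79.4765 = 93.9765 °C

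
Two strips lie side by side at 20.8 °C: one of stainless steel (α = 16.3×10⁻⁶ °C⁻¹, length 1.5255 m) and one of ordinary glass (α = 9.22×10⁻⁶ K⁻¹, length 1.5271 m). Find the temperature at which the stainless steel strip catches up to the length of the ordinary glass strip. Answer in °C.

Equal length when α₁L₁ΔT − α₂L₂ΔT = L₂ − L₁ = 1.60×10⁻³ m
α₁L₁ = 2.486565×10⁻⁵, α₂L₂ = 1.4079862×10⁻⁵ → Δ(αL) = 1.0785788×10⁻⁵ m/K
ΔT = 1.60×10⁻³ / 1.0785788×10⁻⁵ = 148.343 K, so T = 20.8 + 148.343 = 169.143 °C

T = 169.1 °C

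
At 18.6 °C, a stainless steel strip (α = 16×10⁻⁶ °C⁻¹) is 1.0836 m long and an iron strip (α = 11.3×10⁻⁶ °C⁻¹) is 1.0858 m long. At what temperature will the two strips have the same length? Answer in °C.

T = 452.7 °C

L₁(1 + α₁ΔT) = L₂(1 + α₂ΔT) ⇒ ΔT = (L₂ − L₁)/(α₁L₁ − α₂L₂)
L₂ − L₁ = 1.0858 − 1.0836 = 2.20×10⁻³ m
α₁L₁ − α₂L₂ = 16×10⁻⁶×1.0836 − 11.3×10⁻⁶×1.0858 = 5.06806×10⁻⁶ m/K
ΔT = 2.20×10⁻³ / 5.06806×10⁻⁶ = 434.091 K
T = 18.6 + 434.091 = 452.691 °C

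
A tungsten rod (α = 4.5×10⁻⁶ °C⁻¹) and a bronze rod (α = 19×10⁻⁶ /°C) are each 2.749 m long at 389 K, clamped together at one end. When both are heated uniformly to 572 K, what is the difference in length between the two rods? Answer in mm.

ΔT = 183 K
tungsten: ΔL = 4.5×10⁻⁶ × 2.749 m × 183 = 2.2638×10⁻³ m = 2.2638 mm
bronze: ΔL = 19×10⁻⁶ × 2.749 m × 183 = 9.5583×10⁻³ m = 9.5583 mm
difference = 9.5583 − 2.2638 = 7.2945 mm

7.29 mm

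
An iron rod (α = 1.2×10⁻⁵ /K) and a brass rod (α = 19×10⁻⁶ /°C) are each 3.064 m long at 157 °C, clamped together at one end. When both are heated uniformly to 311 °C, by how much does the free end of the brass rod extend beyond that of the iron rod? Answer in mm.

3.30 mm

ΔT = 154 K
iron: ΔL = 1.2×10⁻⁵ × 3.064 m × 154 = 5.6623×10⁻³ m = 5.6623 mm
brass: ΔL = 19×10⁻⁶ × 3.064 m × 154 = 8.9653×10⁻³ m = 8.9653 mm
difference = 8.9653 − 5.6623 = 3.3030 mm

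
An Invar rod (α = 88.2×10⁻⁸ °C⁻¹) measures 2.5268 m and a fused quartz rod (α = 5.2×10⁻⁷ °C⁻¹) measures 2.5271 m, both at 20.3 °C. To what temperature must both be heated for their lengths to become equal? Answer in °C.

L₁(1 + α₁ΔT) = L₂(1 + α₂ΔT) ⇒ ΔT = (L₂ − L₁)/(α₁L₁ − α₂L₂)
L₂ − L₁ = 2.5271 − 2.5268 = 3.00×10⁻⁴ m
α₁L₁ − α₂L₂ = 88.2×10⁻⁸×2.5268 − 5.2×10⁻⁷×2.5271 = 9.145456×10⁻⁷ m/K
ΔT = 3.00×10⁻⁴ / 9.145456×10⁻⁷ = 328.032 K
T = 20.3 + 328.032 = 348.332 °C

T = 348.3 °C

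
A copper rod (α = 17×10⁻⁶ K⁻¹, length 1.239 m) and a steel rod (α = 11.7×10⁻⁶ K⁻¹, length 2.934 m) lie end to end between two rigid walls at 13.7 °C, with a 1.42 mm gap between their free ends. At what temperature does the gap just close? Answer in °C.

T = 39.3 °C

Gap closes when ΔL₁ + ΔL₂ = 1.42 mm = 1.42×10⁻³ m
(α₁L₁ + α₂L₂)ΔT = g
α₁L₁ + α₂L₂ = 17×10⁻⁶×1.239 + 11.7×10⁻⁶×2.934 = 5.53908×10⁻⁵ m/K
ΔT = 1.42×10⁻³ / 5.53908×10⁻⁵ = 25.636 K
T = 13.7 + 25.636 = 39.336 °C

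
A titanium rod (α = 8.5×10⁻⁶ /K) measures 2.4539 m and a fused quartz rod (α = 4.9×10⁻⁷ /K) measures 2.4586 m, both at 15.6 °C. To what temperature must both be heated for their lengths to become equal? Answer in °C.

T = 254.7 °C

Equal length when α₁L₁ΔT − α₂L₂ΔT = L₂ − L₁ = 4.70×10⁻³ m
α₁L₁ = 2.085815×10⁻⁵, α₂L₂ = 1.204714×10⁻⁶ → Δ(αL) = 1.9653436×10⁻⁵ m/K
ΔT = 4.70×10⁻³ / 1.9653436×10⁻⁵ = 239.144 K, so T = 15.6 + 239.144 = 254.744 °C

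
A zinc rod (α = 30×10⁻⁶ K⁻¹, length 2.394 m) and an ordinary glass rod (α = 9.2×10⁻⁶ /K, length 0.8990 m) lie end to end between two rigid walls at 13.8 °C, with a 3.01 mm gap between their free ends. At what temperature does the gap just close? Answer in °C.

T = 51.4 °C

Gap closes when ΔL₁ + ΔL₂ = 3.01 mm = 3.01×10⁻³ m
(α₁L₁ + α₂L₂)ΔT = g
α₁L₁ + α₂L₂ = 30×10⁻⁶×2.394 + 9.2×10⁻⁶×0.8990 = 8.00908×10⁻⁵ m/K
ΔT = 3.01×10⁻³ / 8.00908×10⁻⁵ = 37.582 K
T = 13.8 + 37.582 = 51.382 °C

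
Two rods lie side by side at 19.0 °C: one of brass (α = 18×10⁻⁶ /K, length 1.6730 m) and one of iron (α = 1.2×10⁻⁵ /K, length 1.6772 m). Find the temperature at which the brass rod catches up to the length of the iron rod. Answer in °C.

L₁(1 + α₁ΔT) = L₂(1 + α₂ΔT) ⇒ ΔT = (L₂ − L₁)/(α₁L₁ − α₂L₂)
L₂ − L₁ = 1.6772 − 1.6730 = 4.20×10⁻³ m
α₁L₁ − α₂L₂ = 18×10⁻⁶×1.6730 − 1.2×10⁻⁵×1.6772 = 9.9876×10⁻⁶ m/K
ΔT = 4.20×10⁻³ / 9.9876×10⁻⁶ = 420.521 K
T = 19.0 + 420.521 = 439.521 °C

T = 439.5 °C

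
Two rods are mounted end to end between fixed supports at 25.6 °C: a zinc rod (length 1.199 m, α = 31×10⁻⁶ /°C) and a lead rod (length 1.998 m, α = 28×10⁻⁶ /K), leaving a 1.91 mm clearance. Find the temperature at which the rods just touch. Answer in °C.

T = 46.1 °C

Gap closes when ΔL₁ + ΔL₂ = 1.91 mm = 1.91×10⁻³ m
(α₁L₁ + α₂L₂)ΔT = g
α₁L₁ + α₂L₂ = 31×10⁻⁶×1.199 + 28×10⁻⁶×1.998 = 9.3113×10⁻⁵ m/K
ΔT = 1.91×10⁻³ / 9.3113×10⁻⁵ = 20.513 K
T = 25.6 + 20.513 = 46.113 °C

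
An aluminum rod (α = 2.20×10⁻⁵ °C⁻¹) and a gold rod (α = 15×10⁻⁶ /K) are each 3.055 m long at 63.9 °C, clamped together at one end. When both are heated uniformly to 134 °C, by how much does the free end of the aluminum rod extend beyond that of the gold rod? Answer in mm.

ΔT = 70.1 K
aluminum: ΔL = 2.20×10⁻⁵ × 3.055 m × 70.1 = 4.7114×10⁻³ m = 4.7114 mm
gold: ΔL = 15×10⁻⁶ × 3.055 m × 70.1 = 3.2123×10⁻³ m = 3.2123 mm
difference = 4.7114 − 3.2123 = 1.4991 mm

1.50 mm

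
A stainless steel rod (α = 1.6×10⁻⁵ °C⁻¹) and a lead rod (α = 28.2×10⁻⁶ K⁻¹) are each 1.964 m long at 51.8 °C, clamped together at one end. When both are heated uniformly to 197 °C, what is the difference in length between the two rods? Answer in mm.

3.48 mm

ΔT = 145.2 K
stainless steel: ΔL = 1.6×10⁻⁵ × 1.964 m × 145.2 = 4.5628×10⁻³ m = 4.5628 mm
lead: ΔL = 28.2×10⁻⁶ × 1.964 m × 145.2 = 8.0419×10⁻³ m = 8.0419 mm
difference = 8.0419 − 4.5628 = 3.4791 mm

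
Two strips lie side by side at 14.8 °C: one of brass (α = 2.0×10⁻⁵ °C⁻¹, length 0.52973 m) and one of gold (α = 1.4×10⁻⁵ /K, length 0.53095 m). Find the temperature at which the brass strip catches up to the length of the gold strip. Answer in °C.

L₁(1 + α₁ΔT) = L₂(1 + α₂ΔT) ⇒ ΔT = (L₂ − L₁)/(α₁L₁ − α₂L₂)
L₂ − L₁ = 0.53095 − 0.52973 = 1.22×10⁻³ m
α₁L₁ − α₂L₂ = 2.0×10⁻⁵×0.52973 − 1.4×10⁻⁵×0.53095 = 3.1613×10⁻⁶ m/K
ΔT = 1.22×10⁻³ / 3.1613×10⁻⁶ = 385.917 K
T = 14.8 + 385.917 = 400.717 °C

T = 400.7 °C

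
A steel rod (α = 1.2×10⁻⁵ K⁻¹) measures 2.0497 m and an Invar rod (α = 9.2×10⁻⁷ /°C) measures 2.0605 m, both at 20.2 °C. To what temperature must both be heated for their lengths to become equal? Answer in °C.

Equal length when α₁L₁ΔT − α₂L₂ΔT = L₂ − L₁ = 1.08×10⁻² m
α₁L₁ = 2.45964×10⁻⁵, α₂L₂ = 1.89566×10⁻⁶ → Δ(αL) = 2.270074×10⁻⁵ m/K
ΔT = 1.08×10⁻² / 2.270074×10⁻⁵ = 475.755 K, so T = 20.2 + 475.755 = 495.955 °C

T = 496.0 °C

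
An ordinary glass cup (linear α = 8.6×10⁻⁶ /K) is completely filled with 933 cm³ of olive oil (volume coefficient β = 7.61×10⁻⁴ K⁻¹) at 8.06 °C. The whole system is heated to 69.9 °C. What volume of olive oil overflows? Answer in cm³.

42.4 cm³

The cup also expands: β_container ≈ 3α = 2.58×10⁻⁵ /K
Net overflow = V₀(β_liq − 3α_cont)ΔT
β − 3α = 7.61×10⁻⁴ − 2.58×10⁻⁵ = 7.352×10⁻⁴ /K; ΔT = 61.84 K
ΔV = 933 × 7.352×10⁻⁴ × 61.84 = 42.4 cm³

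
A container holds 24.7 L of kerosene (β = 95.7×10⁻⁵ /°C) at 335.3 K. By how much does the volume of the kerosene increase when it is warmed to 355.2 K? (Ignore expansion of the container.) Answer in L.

|ΔT| = |355.2 − 335.3| = 19.9 K
ΔV = βV₀ΔT = (95.7×10⁻⁵)(24.7)(19.9) = 0.470 L

ΔV = 0.470 L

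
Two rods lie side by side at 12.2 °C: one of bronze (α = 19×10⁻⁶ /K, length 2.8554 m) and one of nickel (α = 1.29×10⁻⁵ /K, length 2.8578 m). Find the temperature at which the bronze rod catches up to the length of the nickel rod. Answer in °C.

Equal length when α₁L₁ΔT − α₂L₂ΔT = L₂ − L₁ = 2.40×10⁻³ m
α₁L₁ = 5.42526×10⁻⁵, α₂L₂ = 3.686562×10⁻⁵ → Δ(αL) = 1.738698×10⁻⁵ m/K
ΔT = 2.40×10⁻³ / 1.738698×10⁻⁵ = 138.034 K, so T = 12.2 + 138.034 = 150.234 °C

T = 150.2 °C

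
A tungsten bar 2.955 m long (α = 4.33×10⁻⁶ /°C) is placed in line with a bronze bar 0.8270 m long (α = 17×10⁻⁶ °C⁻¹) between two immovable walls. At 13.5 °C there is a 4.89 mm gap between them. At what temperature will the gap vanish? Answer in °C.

Gap closes when ΔL₁ + ΔL₂ = 4.89 mm = 4.89×10⁻³ m
(α₁L₁ + α₂L₂)ΔT = g
α₁L₁ + α₂L₂ = 4.33×10⁻⁶×2.955 + 17×10⁻⁶×0.8270 = 2.685415×10⁻⁵ m/K
ΔT = 4.89×10⁻³ / 2.685415×10⁻⁵ = 182.09 K
T = 13.5 + 182.09 = 195.59 °C

T = 196 °C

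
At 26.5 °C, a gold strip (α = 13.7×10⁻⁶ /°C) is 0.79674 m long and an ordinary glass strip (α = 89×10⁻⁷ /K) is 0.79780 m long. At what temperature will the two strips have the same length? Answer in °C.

L₁(1 + α₁ΔT) = L₂(1 + α₂ΔT) ⇒ ΔT = (L₂ − L₁)/(α₁L₁ − α₂L₂)
L₂ − L₁ = 0.79780 − 0.79674 = 1.06×10⁻³ m
α₁L₁ − α₂L₂ = 13.7×10⁻⁶×0.79674 − 89×10⁻⁷×0.79780 = 3.814918×10⁻⁶ m/K
ΔT = 1.06×10⁻³ / 3.814918×10⁻⁶ = 277.857 K
T = 26.5 + 277.857 = 304.357 °C

T = 304.4 °C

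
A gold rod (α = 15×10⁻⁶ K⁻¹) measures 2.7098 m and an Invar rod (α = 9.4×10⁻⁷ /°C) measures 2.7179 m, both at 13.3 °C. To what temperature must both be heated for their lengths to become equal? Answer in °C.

T = 225.9 °C

L₁(1 + α₁ΔT) = L₂(1 + α₂ΔT) ⇒ ΔT = (L₂ − L₁)/(α₁L₁ − α₂L₂)
L₂ − L₁ = 2.7179 − 2.7098 = 8.10×10⁻³ m
α₁L₁ − α₂L₂ = 15×10⁻⁶×2.7098 − 9.4×10⁻⁷×2.7179 = 3.8092174×10⁻⁵ m/K
ΔT = 8.10×10⁻³ / 3.8092174×10⁻⁵ = 212.642 K
T = 13.3 + 212.642 = 225.942 °C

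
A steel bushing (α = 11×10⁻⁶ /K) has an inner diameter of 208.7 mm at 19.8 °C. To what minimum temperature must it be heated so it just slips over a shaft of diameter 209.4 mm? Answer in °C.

Required Δd = 209.4 − 208.7 = 0.7 mm
Δd = αd₀ΔT ⇒ ΔT = Δd/(αd₀) = 0.7 / (11×10⁻⁶ × 208.7) = 304.92 K
T_min = 19.8 + 304.92 = 324.72 °C

T = 325 °C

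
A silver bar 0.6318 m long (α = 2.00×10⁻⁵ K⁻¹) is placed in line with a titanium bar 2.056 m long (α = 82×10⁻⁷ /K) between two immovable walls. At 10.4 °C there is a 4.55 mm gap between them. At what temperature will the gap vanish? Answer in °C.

Gap closes when ΔL₁ + ΔL₂ = 4.55 mm = 4.55×10⁻³ m
(α₁L₁ + α₂L₂)ΔT = g
α₁L₁ + α₂L₂ = 2.00×10⁻⁵×0.6318 + 82×10⁻⁷×2.056 = 2.94952×10⁻⁵ m/K
ΔT = 4.55×10⁻³ / 2.94952×10⁻⁵ = 154.26 K
T = 10.4 + 154.26 = 164.66 °C

T = 165 °C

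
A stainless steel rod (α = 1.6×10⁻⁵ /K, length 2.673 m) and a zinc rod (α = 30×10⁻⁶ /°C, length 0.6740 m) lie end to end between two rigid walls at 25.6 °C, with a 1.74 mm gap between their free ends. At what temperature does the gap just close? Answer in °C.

T = 53.2 °C

α₁L₁ = 4.2768×10⁻⁵ m/K, α₂L₂ = 2.022×10⁻⁵ m/K → total 6.2988×10⁻⁵ m/K
ΔT = g/(α₁L₁+α₂L₂) = 1.74×10⁻³ / 6.2988×10⁻⁵ = 27.624 K
T = 25.6 + 27.624 = 53.224 °C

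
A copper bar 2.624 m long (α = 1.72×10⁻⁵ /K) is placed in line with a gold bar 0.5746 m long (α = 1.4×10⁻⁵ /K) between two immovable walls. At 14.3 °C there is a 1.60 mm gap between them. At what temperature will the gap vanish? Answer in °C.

T = 44.4 °C

α₁L₁ = 4.51328×10⁻⁵ m/K, α₂L₂ = 8.0444×10⁻⁶ m/K → total 5.31772×10⁻⁵ m/K
ΔT = g/(α₁L₁+α₂L₂) = 1.60×10⁻³ / 5.31772×10⁻⁵ = 30.088 K
T = 14.3 + 30.088 = 44.388 °C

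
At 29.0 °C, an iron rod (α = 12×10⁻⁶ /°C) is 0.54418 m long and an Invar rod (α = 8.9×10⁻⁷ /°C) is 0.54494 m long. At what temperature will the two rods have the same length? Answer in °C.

T = 154.7 °C

Equal length when α₁L₁ΔT − α₂L₂ΔT = L₂ − L₁ = 7.60×10⁻⁴ m
α₁L₁ = 6.53016×10⁻⁶, α₂L₂ = 4.849966×10⁻⁷ → Δ(αL) = 6.0451634×10⁻⁶ m/K
ΔT = 7.60×10⁻⁴ / 6.0451634×10⁻⁶ = 125.720 K, so T = 29.0 + 125.720 = 154.720 °C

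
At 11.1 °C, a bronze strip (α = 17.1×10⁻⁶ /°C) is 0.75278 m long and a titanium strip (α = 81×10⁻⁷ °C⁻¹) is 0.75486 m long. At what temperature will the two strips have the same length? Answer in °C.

L₁(1 + α₁ΔT) = L₂(1 + α₂ΔT) ⇒ ΔT = (L₂ − L₁)/(α₁L₁ − α₂L₂)
L₂ − L₁ = 0.75486 − 0.75278 = 2.08×10⁻³ m
α₁L₁ − α₂L₂ = 17.1×10⁻⁶×0.75278 − 81×10⁻⁷×0.75486 = 6.758172×10⁻⁶ m/K
ΔT = 2.08×10⁻³ / 6.758172×10⁻⁶ = 307.776 K
T = 11.1 + 307.776 = 318.876 °C

T = 318.9 °C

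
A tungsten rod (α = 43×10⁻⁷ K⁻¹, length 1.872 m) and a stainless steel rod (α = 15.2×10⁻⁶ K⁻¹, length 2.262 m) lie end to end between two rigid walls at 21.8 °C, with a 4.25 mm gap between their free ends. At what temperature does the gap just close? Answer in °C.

T = 122 °C

α₁L₁ = 8.0496×10⁻⁶ m/K, α₂L₂ = 3.43824×10⁻⁵ m/K → total 4.2432×10⁻⁵ m/K
ΔT = g/(α₁L₁+α₂L₂) = 4.25×10⁻³ / 4.2432×10⁻⁵ = 100.16 K
T = 21.8 + 100.16 = 121.96 °C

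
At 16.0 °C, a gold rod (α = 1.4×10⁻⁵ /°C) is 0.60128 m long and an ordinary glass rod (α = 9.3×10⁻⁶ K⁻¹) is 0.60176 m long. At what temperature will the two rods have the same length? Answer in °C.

T = 186.1 °C

Equal length when α₁L₁ΔT − α₂L₂ΔT = L₂ − L₁ = 4.80×10⁻⁴ m
α₁L₁ = 8.41792×10⁻⁶, α₂L₂ = 5.596368×10⁻⁶ → Δ(αL) = 2.821552×10⁻⁶ m/K
ΔT = 4.80×10⁻⁴ / 2.821552×10⁻⁶ = 170.119 K, so T = 16.0 + 170.119 = 186.119 °C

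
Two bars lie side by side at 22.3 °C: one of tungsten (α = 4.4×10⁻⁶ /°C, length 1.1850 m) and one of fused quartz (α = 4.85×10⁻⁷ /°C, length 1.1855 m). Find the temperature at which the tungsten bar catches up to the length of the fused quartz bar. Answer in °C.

L₁(1 + α₁ΔT) = L₂(1 + α₂ΔT) ⇒ ΔT = (L₂ − L₁)/(α₁L₁ − α₂L₂)
L₂ − L₁ = 1.1855 − 1.1850 = 5.00×10⁻⁴ m
α₁L₁ − α₂L₂ = 4.4×10⁻⁶×1.1850 − 4.85×10⁻⁷×1.1855 = 4.6390325×10⁻⁶ m/K
ΔT = 5.00×10⁻⁴ / 4.6390325×10⁻⁶ = 107.781 K
T = 22.3 + 107.781 = 130.081 °C

T = 130.1 °C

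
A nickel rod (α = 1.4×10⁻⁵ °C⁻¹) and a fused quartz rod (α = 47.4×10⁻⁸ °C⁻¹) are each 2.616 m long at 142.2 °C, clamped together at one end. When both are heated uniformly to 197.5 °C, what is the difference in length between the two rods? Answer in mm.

1.96 mm

ΔT = 55.3 K
nickel: ΔL = 1.4×10⁻⁵ × 2.616 m × 55.3 = 2.0253×10⁻³ m = 2.0253 mm
fused quartz: ΔL = 47.4×10⁻⁸ × 2.616 m × 55.3 = 6.8571×10⁻⁵ m = 0.068571 mm
difference = 2.0253 − 0.068571 = 1.956729 mm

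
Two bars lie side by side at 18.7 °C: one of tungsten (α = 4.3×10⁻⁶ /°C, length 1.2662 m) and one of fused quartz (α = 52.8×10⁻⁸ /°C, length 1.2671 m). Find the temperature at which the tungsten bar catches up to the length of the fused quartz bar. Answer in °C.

L₁(1 + α₁ΔT) = L₂(1 + α₂ΔT) ⇒ ΔT = (L₂ − L₁)/(α₁L₁ − α₂L₂)
L₂ − L₁ = 1.2671 − 1.2662 = 9.00×10⁻⁴ m
α₁L₁ − α₂L₂ = 4.3×10⁻⁶×1.2662 − 52.8×10⁻⁸×1.2671 = 4.7756312×10⁻⁶ m/K
ΔT = 9.00×10⁻⁴ / 4.7756312×10⁻⁶ = 188.457 K
T = 18.7 + 188.457 = 207.157 °C

T = 207.2 °C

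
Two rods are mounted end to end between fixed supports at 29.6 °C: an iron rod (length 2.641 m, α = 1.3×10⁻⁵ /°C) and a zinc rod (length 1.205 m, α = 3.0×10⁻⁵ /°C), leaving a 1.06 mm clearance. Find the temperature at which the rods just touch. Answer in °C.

T = 44.6 °C

α₁L₁ = 3.4333×10⁻⁵ m/K, α₂L₂ = 3.615×10⁻⁵ m/K → total 7.0483×10⁻⁵ m/K
ΔT = g/(α₁L₁+α₂L₂) = 1.06×10⁻³ / 7.0483×10⁻⁵ = 15.039 K
T = 29.6 + 15.039 = 44.639 °C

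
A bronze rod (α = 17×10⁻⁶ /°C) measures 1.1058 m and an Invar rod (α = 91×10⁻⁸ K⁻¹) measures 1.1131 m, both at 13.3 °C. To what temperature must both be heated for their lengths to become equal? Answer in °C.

T = 423.7 °C

Equal length when α₁L₁ΔT − α₂L₂ΔT = L₂ − L₁ = 7.30×10⁻³ m
α₁L₁ = 1.87986×10⁻⁵, α₂L₂ = 1.012921×10⁻⁶ → Δ(αL) = 1.7785679×10⁻⁵ m/K
ΔT = 7.30×10⁻³ / 1.7785679×10⁻⁵ = 410.443 K, so T = 13.3 + 410.443 = 423.743 °C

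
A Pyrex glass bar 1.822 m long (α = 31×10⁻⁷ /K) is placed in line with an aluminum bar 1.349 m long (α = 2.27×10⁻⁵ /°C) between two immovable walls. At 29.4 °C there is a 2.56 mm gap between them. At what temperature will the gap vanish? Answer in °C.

α₁L₁ = 5.6482×10⁻⁶ m/K, α₂L₂ = 3.06223×10⁻⁵ m/K → total 3.62705×10⁻⁵ m/K
ΔT = g/(α₁L₁+α₂L₂) = 2.56×10⁻³ / 3.62705×10⁻⁵ = 70.58 K
T = 29.4 + 70.58 = 99.98 °C

T = 100 °C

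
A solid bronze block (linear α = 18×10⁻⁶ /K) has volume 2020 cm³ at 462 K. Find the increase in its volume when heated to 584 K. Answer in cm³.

ΔV = 13.3 cm³

Isotropic solid: β ≈ 3α = 5.4×10⁻⁵ /K; ΔT = 122 K
ΔV = 3αV₀ΔT = 3(18×10⁻⁶)(2020)(122) = 13.3 cm³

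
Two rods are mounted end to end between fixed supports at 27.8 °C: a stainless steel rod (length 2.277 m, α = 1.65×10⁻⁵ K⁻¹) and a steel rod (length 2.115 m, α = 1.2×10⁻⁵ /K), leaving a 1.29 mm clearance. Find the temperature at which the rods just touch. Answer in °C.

T = 48.3 °C

Gap closes when ΔL₁ + ΔL₂ = 1.29 mm = 1.29×10⁻³ m
(α₁L₁ + α₂L₂)ΔT = g
α₁L₁ + α₂L₂ = 1.65×10⁻⁵×2.277 + 1.2×10⁻⁵×2.115 = 6.29505×10⁻⁵ m/K
ΔT = 1.29×10⁻³ / 6.29505×10⁻⁵ = 20.492 K
T = 27.8 + 20.492 = 48.292 °C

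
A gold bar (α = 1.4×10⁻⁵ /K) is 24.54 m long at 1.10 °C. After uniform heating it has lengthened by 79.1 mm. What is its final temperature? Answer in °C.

T = 231 °C

ΔL = αL₀ΔT ⇒ ΔT = ΔL / (αL₀)
ΔT = 79.1×10⁻³ m / (1.4×10⁻⁵ × 24.54 m) = 230.24 K
T = 1.10 + 230.24 = 231.34 °C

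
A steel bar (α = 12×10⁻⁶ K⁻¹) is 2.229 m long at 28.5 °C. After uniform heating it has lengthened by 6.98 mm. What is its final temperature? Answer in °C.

T = 289 °C

ΔL = αL₀ΔT ⇒ ΔT = ΔL / (αL₀)
ΔT = 6.98×10⁻³ m / (12×10⁻⁶ × 2.229 m) = 260.95 K
T = 28.5 + 260.95 = 289.45 °C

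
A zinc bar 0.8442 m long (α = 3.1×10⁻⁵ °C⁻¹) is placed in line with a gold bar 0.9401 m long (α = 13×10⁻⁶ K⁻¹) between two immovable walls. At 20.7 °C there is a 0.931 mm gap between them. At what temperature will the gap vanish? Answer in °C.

T = 45.0 °C

Gap closes when ΔL₁ + ΔL₂ = 0.931 mm = 9.31×10⁻⁴ m
(α₁L₁ + α₂L₂)ΔT = g
α₁L₁ + α₂L₂ = 3.1×10⁻⁵×0.8442 + 13×10⁻⁶×0.9401 = 3.83915×10⁻⁵ m/K
ΔT = 9.31×10⁻⁴ / 3.83915×10⁻⁵ = 24.250 K
T = 20.7 + 24.250 = 44.950 °C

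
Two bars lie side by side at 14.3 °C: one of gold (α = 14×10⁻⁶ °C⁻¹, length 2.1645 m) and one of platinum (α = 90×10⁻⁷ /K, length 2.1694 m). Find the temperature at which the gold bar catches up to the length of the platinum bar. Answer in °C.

L₁(1 + α₁ΔT) = L₂(1 + α₂ΔT) ⇒ ΔT = (L₂ − L₁)/(α₁L₁ − α₂L₂)
L₂ − L₁ = 2.1694 − 2.1645 = 4.90×10⁻³ m
α₁L₁ − α₂L₂ = 14×10⁻⁶×2.1645 − 90×10⁻⁷×2.1694 = 1.07784×10⁻⁵ m/K
ΔT = 4.90×10⁻³ / 1.07784×10⁻⁵ = 454.613 K
T = 14.3 + 454.613 = 468.913 °C

T = 468.9 °C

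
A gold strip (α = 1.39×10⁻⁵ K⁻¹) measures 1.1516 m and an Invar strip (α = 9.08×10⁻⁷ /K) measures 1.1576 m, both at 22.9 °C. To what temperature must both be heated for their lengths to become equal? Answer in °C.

T = 424.1 °C

L₁(1 + α₁ΔT) = L₂(1 + α₂ΔT) ⇒ ΔT = (L₂ − L₁)/(α₁L₁ − α₂L₂)
L₂ − L₁ = 1.1576 − 1.1516 = 6.00×10⁻³ m
α₁L₁ − α₂L₂ = 1.39×10⁻⁵×1.1516 − 9.08×10⁻⁷×1.1576 = 1.49561392×10⁻⁵ m/K
ΔT = 6.00×10⁻³ / 1.49561392×10⁻⁵ = 401.173 K
T = 22.9 + 401.173 = 424.073 °C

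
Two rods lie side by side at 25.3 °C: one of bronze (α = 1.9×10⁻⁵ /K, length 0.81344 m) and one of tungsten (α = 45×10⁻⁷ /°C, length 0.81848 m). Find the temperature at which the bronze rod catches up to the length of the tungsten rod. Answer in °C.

T = 453.4 °C

Equal length when α₁L₁ΔT − α₂L₂ΔT = L₂ − L₁ = 5.04×10⁻³ m
α₁L₁ = 1.545536×10⁻⁵, α₂L₂ = 3.68316×10⁻⁶ → Δ(αL) = 1.17722×10⁻⁵ m/K
ΔT = 5.04×10⁻³ / 1.17722×10⁻⁵ = 428.127 K, so T = 25.3 + 428.127 = 453.427 °C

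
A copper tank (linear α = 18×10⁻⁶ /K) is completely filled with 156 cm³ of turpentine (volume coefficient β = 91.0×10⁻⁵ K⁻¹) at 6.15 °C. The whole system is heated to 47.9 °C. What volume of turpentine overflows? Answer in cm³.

The tank also expands: β_container ≈ 3α = 5.4×10⁻⁵ /K
Net overflow = V₀(β_liq − 3α_cont)ΔT
β − 3α = 9.10×10⁻⁴ − 5.4×10⁻⁵ = 8.56×10⁻⁴ /K; ΔT = 41.75 K
ΔV = 156 × 8.56×10⁻⁴ × 41.75 = 5.58 cm³

5.58 cm³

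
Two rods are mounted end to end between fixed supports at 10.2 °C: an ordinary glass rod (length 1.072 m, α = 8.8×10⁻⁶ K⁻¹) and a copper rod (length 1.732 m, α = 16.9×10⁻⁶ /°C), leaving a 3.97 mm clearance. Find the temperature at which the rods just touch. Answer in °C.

Gap closes when ΔL₁ + ΔL₂ = 3.97 mm = 3.97×10⁻³ m
(α₁L₁ + α₂L₂)ΔT = g
α₁L₁ + α₂L₂ = 8.8×10⁻⁶×1.072 + 16.9×10⁻⁶×1.732 = 3.87044×10⁻⁵ m/K
ΔT = 3.97×10⁻³ / 3.87044×10⁻⁵ = 102.57 K
T = 10.2 + 102.57 = 112.77 °C

T = 113 °C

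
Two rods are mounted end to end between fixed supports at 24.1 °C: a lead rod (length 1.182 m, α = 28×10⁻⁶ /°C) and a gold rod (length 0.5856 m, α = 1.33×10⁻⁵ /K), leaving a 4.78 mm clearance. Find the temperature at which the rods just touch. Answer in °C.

T = 141 °C

Gap closes when ΔL₁ + ΔL₂ = 4.78 mm = 4.78×10⁻³ m
(α₁L₁ + α₂L₂)ΔT = g
α₁L₁ + α₂L₂ = 28×10⁻⁶×1.182 + 1.33×10⁻⁵×0.5856 = 4.088448×10⁻⁵ m/K
ΔT = 4.78×10⁻³ / 4.088448×10⁻⁵ = 116.91 K
T = 24.1 + 116.91 = 141.01 °C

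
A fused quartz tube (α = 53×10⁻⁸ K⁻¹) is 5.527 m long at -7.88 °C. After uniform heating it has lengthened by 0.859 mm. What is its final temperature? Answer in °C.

T = 285 °C

ΔL = αL₀ΔT ⇒ ΔT = ΔL / (αL₀)
ΔT = 0.859×10⁻³ m / (53×10⁻⁸ × 5.527 m) = 293.24 K
T = -7.88 + 293.24 = 285.36 °C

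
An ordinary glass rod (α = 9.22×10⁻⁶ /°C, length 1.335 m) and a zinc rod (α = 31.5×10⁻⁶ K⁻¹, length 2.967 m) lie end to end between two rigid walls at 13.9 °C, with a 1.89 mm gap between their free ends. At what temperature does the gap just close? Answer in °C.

α₁L₁ = 1.23087×10⁻⁵ m/K, α₂L₂ = 9.34605×10⁻⁵ m/K → total 1.057692×10⁻⁴ m/K
ΔT = g/(α₁L₁+α₂L₂) = 1.89×10⁻³ / 1.057692×10⁻⁴ = 17.869 K
T = 13.9 + 17.869 = 31.769 °C

T = 31.8 °C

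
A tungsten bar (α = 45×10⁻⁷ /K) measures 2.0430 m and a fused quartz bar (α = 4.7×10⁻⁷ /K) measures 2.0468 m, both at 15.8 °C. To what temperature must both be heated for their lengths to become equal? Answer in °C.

T = 477.4 °C

Equal length when α₁L₁ΔT − α₂L₂ΔT = L₂ − L₁ = 3.80×10⁻³ m
α₁L₁ = 9.1935×10⁻⁶, α₂L₂ = 9.61996×10⁻⁷ → Δ(αL) = 8.231504×10⁻⁶ m/K
ΔT = 3.80×10⁻³ / 8.231504×10⁻⁶ = 461.641 K, so T = 15.8 + 461.641 = 477.441 °C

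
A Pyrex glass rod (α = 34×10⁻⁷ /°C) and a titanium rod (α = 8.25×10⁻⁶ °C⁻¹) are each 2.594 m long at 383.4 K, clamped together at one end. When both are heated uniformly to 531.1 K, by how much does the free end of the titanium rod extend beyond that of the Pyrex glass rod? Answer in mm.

1.86 mm

ΔT = 147.7 K
Pyrex glass: ΔL = 34×10⁻⁷ × 2.594 m × 147.7 = 1.3027×10⁻³ m = 1.3027 mm
titanium: ΔL = 8.25×10⁻⁶ × 2.594 m × 147.7 = 3.1609×10⁻³ m = 3.1609 mm
difference = 3.1609 − 1.3027 = 1.8582 mm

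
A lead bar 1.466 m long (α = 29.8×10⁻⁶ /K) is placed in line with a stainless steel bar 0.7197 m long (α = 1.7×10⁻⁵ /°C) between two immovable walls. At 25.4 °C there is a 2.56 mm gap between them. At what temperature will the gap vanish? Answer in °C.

Gap closes when ΔL₁ + ΔL₂ = 2.56 mm = 2.56×10⁻³ m
(α₁L₁ + α₂L₂)ΔT = g
α₁L₁ + α₂L₂ = 29.8×10⁻⁶×1.466 + 1.7×10⁻⁵×0.7197 = 5.59217×10⁻⁵ m/K
ΔT = 2.56×10⁻³ / 5.59217×10⁻⁵ = 45.778 K
T = 25.4 + 45.778 = 71.178 °C

T = 71.2 °C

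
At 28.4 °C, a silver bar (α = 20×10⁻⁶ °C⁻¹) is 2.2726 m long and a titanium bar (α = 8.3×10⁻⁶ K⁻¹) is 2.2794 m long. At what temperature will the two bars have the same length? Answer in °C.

T = 284.7 °C

L₁(1 + α₁ΔT) = L₂(1 + α₂ΔT) ⇒ ΔT = (L₂ − L₁)/(α₁L₁ − α₂L₂)
L₂ − L₁ = 2.2794 − 2.2726 = 6.80×10⁻³ m
α₁L₁ − α₂L₂ = 20×10⁻⁶×2.2726 − 8.3×10⁻⁶×2.2794 = 2.653298×10⁻⁵ m/K
ΔT = 6.80×10⁻³ / 2.653298×10⁻⁵ = 256.285 K
T = 28.4 + 256.285 = 284.685 °C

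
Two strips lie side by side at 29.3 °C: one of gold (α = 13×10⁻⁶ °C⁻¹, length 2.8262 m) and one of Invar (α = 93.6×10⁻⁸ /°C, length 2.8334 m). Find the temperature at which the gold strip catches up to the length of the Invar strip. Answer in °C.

Equal length when α₁L₁ΔT − α₂L₂ΔT = L₂ − L₁ = 7.20×10⁻³ m
α₁L₁ = 3.67406×10⁻⁵, α₂L₂ = 2.6520624×10⁻⁶ → Δ(αL) = 3.40885376×10⁻⁵ m/K
ΔT = 7.20×10⁻³ / 3.40885376×10⁻⁵ = 211.215 K, so T = 29.3 + 211.215 = 240.515 °C

T = 240.5 °C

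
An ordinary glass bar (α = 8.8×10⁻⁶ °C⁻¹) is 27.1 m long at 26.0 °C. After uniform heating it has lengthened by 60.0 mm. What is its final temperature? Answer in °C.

ΔL = αL₀ΔT ⇒ ΔT = ΔL / (αL₀)
ΔT = 60.0×10⁻³ m / (8.8×10⁻⁶ × 27.1 m) = 251.59 K
T = 26.0 + 251.59 = 277.59 °C

T = 278 °C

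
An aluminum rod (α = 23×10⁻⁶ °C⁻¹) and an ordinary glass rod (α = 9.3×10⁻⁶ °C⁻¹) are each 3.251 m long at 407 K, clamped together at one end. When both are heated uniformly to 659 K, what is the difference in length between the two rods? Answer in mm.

ΔT = 252 K
aluminum: ΔL = 23×10⁻⁶ × 3.251 m × 252 = 1.8843×10⁻² m = 18.843 mm
ordinary glass: ΔL = 9.3×10⁻⁶ × 3.251 m × 252 = 7.6190×10⁻³ m = 7.6190 mm
difference = 18.843 − 7.6190 = 11.224 mm

11.2 mm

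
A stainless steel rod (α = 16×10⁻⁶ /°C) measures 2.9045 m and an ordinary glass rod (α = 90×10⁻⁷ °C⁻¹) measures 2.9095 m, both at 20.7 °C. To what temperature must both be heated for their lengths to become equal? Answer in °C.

L₁(1 + α₁ΔT) = L₂(1 + α₂ΔT) ⇒ ΔT = (L₂ − L₁)/(α₁L₁ − α₂L₂)
L₂ − L₁ = 2.9095 − 2.9045 = 5.00×10⁻³ m
α₁L₁ − α₂L₂ = 16×10⁻⁶×2.9045 − 90×10⁻⁷×2.9095 = 2.02865×10⁻⁵ m/K
ΔT = 5.00×10⁻³ / 2.02865×10⁻⁵ = 246.469 K
T = 20.7 + 246.469 = 267.169 °C

T = 267.2 °C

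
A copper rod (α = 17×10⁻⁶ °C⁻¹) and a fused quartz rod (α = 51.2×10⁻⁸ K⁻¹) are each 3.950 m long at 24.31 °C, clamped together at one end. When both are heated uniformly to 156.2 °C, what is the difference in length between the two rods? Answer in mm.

ΔT = 131.89 K
copper: ΔL = 17×10⁻⁶ × 3.950 m × 131.89 = 8.8564×10⁻³ m = 8.8564 mm
fused quartz: ΔL = 51.2×10⁻⁸ × 3.950 m × 131.89 = 2.6673×10⁻⁴ m = 0.26673 mm
difference = 8.8564 − 0.26673 = 8.58967 mm

8.59 mm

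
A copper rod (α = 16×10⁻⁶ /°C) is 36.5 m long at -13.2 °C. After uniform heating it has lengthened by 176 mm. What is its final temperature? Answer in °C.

T = 288 °C

ΔL = αL₀ΔT ⇒ ΔT = ΔL / (αL₀)
ΔT = 176×10⁻³ m / (16×10⁻⁶ × 36.5 m) = 301.37 K
T = -13.2 + 301.37 = 288.17 °C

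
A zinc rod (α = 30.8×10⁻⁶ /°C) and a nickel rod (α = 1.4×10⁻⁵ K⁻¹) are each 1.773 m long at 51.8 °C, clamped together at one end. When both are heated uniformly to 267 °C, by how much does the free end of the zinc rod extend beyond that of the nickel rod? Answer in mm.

6.41 mm

ΔT = 215.2 K
zinc: ΔL = 30.8×10⁻⁶ × 1.773 m × 215.2 = 1.1752×10⁻² m = 11.752 mm
nickel: ΔL = 1.4×10⁻⁵ × 1.773 m × 215.2 = 5.3417×10⁻³ m = 5.3417 mm
difference = 11.752 − 5.3417 = 6.4103 mm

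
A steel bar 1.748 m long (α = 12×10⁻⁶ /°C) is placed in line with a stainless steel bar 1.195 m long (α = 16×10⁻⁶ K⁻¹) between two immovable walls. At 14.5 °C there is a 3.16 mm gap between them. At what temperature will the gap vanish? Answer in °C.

Gap closes when ΔL₁ + ΔL₂ = 3.16 mm = 3.16×10⁻³ m
(α₁L₁ + α₂L₂)ΔT = g
α₁L₁ + α₂L₂ = 12×10⁻⁶×1.748 + 16×10⁻⁶×1.195 = 4.0096×10⁻⁵ m/K
ΔT = 3.16×10⁻³ / 4.0096×10⁻⁵ = 78.811 K
T = 14.5 + 78.811 = 93.311 °C

T = 93.3 °C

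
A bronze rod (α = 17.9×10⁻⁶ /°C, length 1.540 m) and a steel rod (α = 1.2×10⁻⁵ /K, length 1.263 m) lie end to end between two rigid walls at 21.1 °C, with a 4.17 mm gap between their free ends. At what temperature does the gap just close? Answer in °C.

α₁L₁ = 2.7566×10⁻⁵ m/K, α₂L₂ = 1.5156×10⁻⁵ m/K → total 4.2722×10⁻⁵ m/K
ΔT = g/(α₁L₁+α₂L₂) = 4.17×10⁻³ / 4.2722×10⁻⁵ = 97.61 K
T = 21.1 + 97.61 = 118.71 °C

T = 119 °C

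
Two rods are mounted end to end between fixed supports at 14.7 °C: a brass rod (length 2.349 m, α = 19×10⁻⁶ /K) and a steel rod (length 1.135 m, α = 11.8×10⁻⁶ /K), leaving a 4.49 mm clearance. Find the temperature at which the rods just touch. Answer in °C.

T = 92.1 °C

Gap closes when ΔL₁ + ΔL₂ = 4.49 mm = 4.49×10⁻³ m
(α₁L₁ + α₂L₂)ΔT = g
α₁L₁ + α₂L₂ = 19×10⁻⁶×2.349 + 11.8×10⁻⁶×1.135 = 5.8024×10⁻⁵ m/K
ΔT = 4.49×10⁻³ / 5.8024×10⁻⁵ = 77.382 K
T = 14.7 + 77.382 = 92.082 °C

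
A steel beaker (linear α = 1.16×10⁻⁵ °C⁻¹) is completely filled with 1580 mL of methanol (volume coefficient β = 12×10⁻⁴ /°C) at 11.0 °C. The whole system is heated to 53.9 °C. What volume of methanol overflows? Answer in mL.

79.0 mL

The beaker also expands: β_container ≈ 3α = 3.48×10⁻⁵ /K
Net overflow = V₀(β_liq − 3α_cont)ΔT
β − 3α = 1.20×10⁻³ − 3.48×10⁻⁵ = 1.1652×10⁻³ /K; ΔT = 42.9 K
ΔV = 1580 × 1.1652×10⁻³ × 42.9 = 79.0 mL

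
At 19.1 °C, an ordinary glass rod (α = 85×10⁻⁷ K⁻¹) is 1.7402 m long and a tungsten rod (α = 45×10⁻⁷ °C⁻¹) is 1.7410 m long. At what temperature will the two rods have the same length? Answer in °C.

T = 134.1 °C

L₁(1 + α₁ΔT) = L₂(1 + α₂ΔT) ⇒ ΔT = (L₂ − L₁)/(α₁L₁ − α₂L₂)
L₂ − L₁ = 1.7410 − 1.7402 = 8.00×10⁻⁴ m
α₁L₁ − α₂L₂ = 85×10⁻⁷×1.7402 − 45×10⁻⁷×1.7410 = 6.9572×10⁻⁶ m/K
ΔT = 8.00×10⁻⁴ / 6.9572×10⁻⁶ = 114.989 K
T = 19.1 + 114.989 = 134.089 °C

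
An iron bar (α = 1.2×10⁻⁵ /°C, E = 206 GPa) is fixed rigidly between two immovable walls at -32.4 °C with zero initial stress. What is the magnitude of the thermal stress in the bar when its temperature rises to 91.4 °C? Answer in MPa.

Fully constrained: the free strain ε = αΔT is blocked, so σ = Eε = EαΔT.
|ΔT| = 123.8 K
σ = 206×10⁹ × 1.2×10⁻⁵ × 123.8 = 3.06×10⁸ Pa

σ = 306 MPa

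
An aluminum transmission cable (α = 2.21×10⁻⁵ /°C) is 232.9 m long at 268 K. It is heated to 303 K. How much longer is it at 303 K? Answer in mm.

ΔL = 180 mm

|ΔT| = |303 − 268| = 35 K
ΔL = αL₀ΔT = (2.21×10⁻⁵)(232.9)(35) = 1.80×10⁻¹ m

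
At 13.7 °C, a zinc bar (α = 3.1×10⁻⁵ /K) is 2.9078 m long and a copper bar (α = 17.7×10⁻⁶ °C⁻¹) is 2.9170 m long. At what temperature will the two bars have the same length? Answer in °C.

T = 252.6 °C

L₁(1 + α₁ΔT) = L₂(1 + α₂ΔT) ⇒ ΔT = (L₂ − L₁)/(α₁L₁ − α₂L₂)
L₂ − L₁ = 2.9170 − 2.9078 = 9.20×10⁻³ m
α₁L₁ − α₂L₂ = 3.1×10⁻⁵×2.9078 − 17.7×10⁻⁶×2.9170 = 3.85109×10⁻⁵ m/K
ΔT = 9.20×10⁻³ / 3.85109×10⁻⁵ = 238.893 K
T = 13.7 + 238.893 = 252.593 °C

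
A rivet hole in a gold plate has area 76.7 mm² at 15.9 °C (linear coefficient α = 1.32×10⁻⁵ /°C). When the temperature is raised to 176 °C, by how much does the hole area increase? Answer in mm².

Area coefficient ≈ 2α; |ΔT| = 160.1 K
ΔA = 2αA₀ΔT = 2(1.32×10⁻⁵)(76.7)(160.1) = 0.324 mm²

ΔA = 0.324 mm²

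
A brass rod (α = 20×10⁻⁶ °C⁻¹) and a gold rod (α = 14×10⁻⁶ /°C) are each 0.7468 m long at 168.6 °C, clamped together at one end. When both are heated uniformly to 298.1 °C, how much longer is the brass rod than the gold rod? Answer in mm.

ΔT = 129.5 K
brass: ΔL = 20×10⁻⁶ × 0.7468 m × 129.5 = 1.9342×10⁻³ m = 1.9342 mm
gold: ΔL = 14×10⁻⁶ × 0.7468 m × 129.5 = 1.3539×10⁻³ m = 1.3539 mm
difference = 1.9342 − 1.3539 = 0.5803 mm

0.580 mm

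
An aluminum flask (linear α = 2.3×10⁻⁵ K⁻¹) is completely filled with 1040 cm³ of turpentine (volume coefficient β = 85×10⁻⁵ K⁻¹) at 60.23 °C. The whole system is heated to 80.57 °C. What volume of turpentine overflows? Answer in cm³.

16.5 cm³

The flask also expands: β_container ≈ 3α = 6.9×10⁻⁵ /K
Net overflow = V₀(β_liq − 3α_cont)ΔT
β − 3α = 8.50×10⁻⁴ − 6.9×10⁻⁵ = 7.81×10⁻⁴ /K; ΔT = 20.34 K
ΔV = 1040 × 7.81×10⁻⁴ × 20.34 = 16.5 cm³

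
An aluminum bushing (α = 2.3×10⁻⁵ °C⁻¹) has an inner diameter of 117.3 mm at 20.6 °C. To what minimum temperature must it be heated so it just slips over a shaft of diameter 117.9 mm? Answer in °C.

T = 243 °C

Required Δd = 117.9 − 117.3 = 0.6 mm
Δd = αd₀ΔT ⇒ ΔT = Δd/(αd₀) = 0.6 / (2.3×10⁻⁵ × 117.3) = 222.40 K
T_min = 20.6 + 222.40 = 243.00 °C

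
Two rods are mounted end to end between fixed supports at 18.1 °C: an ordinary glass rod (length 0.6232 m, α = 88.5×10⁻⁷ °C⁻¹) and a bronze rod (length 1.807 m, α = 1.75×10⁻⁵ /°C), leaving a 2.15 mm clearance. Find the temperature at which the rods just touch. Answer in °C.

α₁L₁ = 5.51532×10⁻⁶ m/K, α₂L₂ = 3.16225×10⁻⁵ m/K → total 3.713782×10⁻⁵ m/K
ΔT = g/(α₁L₁+α₂L₂) = 2.15×10⁻³ / 3.713782×10⁻⁵ = 57.892 K
T = 18.1 + 57.892 = 75.992 °C

T = 76.0 °C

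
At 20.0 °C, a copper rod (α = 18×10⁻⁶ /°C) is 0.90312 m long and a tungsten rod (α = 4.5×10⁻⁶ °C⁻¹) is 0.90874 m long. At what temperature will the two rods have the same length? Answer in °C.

T = 481.9 °C

Equal length when α₁L₁ΔT − α₂L₂ΔT = L₂ − L₁ = 5.62×10⁻³ m
α₁L₁ = 1.625616×10⁻⁵, α₂L₂ = 4.08933×10⁻⁶ → Δ(αL) = 1.216683×10⁻⁵ m/K
ΔT = 5.62×10⁻³ / 1.216683×10⁻⁵ = 461.912 K, so T = 20.0 + 461.912 = 481.912 °C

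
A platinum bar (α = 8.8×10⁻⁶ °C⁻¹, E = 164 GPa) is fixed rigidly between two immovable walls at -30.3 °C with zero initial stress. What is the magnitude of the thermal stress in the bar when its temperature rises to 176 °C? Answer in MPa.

Fully constrained: the free strain ε = αΔT is blocked, so σ = Eε = EαΔT.
|ΔT| = 206.3 K
σ = 164×10⁹ × 8.8×10⁻⁶ × 206.3 = 2.98×10⁸ Pa

σ = 298 MPa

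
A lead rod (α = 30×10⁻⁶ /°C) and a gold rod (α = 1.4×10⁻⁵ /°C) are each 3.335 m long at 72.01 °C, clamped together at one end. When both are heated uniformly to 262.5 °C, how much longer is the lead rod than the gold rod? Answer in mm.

10.2 mm

ΔT = 190.49 K
lead: ΔL = 30×10⁻⁶ × 3.335 m × 190.49 = 1.9059×10⁻² m = 19.059 mm
gold: ΔL = 1.4×10⁻⁵ × 3.335 m × 190.49 = 8.8940×10⁻³ m = 8.8940 mm
difference = 19.059 − 8.8940 = 10.165 mm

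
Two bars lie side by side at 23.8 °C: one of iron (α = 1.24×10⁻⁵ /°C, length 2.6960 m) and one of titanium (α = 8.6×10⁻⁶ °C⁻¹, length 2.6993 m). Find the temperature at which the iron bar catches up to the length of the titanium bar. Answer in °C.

T = 346.8 °C

L₁(1 + α₁ΔT) = L₂(1 + α₂ΔT) ⇒ ΔT = (L₂ − L₁)/(α₁L₁ − α₂L₂)
L₂ − L₁ = 2.6993 − 2.6960 = 3.30×10⁻³ m
α₁L₁ − α₂L₂ = 1.24×10⁻⁵×2.6960 − 8.6×10⁻⁶×2.6993 = 1.021642×10⁻⁵ m/K
ΔT = 3.30×10⁻³ / 1.021642×10⁻⁵ = 323.009 K
T = 23.8 + 323.009 = 346.809 °C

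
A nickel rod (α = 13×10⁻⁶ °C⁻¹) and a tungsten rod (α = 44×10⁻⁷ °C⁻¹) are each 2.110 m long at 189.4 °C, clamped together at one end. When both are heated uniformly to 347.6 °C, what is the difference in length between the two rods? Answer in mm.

2.87 mm

ΔT = 158.2 K
nickel: ΔL = 13×10⁻⁶ × 2.110 m × 158.2 = 4.3394×10⁻³ m = 4.3394 mm
tungsten: ΔL = 44×10⁻⁷ × 2.110 m × 158.2 = 1.4687×10⁻³ m = 1.4687 mm
difference = 4.3394 − 1.4687 = 2.8707 mm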